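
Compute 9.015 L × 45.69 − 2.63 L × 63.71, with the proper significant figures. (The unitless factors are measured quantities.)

9.015 × 45.69 = 411.89535 → 411.9 L (4 s.f., last digit at the 10^-1 place).
2.63 × 63.71 = 167.5573 → 168 L (3 s.f., last digit at the 10^0 place).
Difference: 244.33805 L; keep the coarser place, 10^0.
Result: 244 L.

244 L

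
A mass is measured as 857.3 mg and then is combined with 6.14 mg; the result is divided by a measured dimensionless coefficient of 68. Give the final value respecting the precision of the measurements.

857.3 mg + 6.14 mg = 863.44 mg; the sum is limited to 1 decimal place (4 s.f.).
Carrying full precision, 863.44 ÷ 68 = 12.6976470588… mg; 68 has 2 s.f., so the result keeps min(4, 2) = 2 s.f.
Rounded to 2 significant figures: 13 mg.

13 mg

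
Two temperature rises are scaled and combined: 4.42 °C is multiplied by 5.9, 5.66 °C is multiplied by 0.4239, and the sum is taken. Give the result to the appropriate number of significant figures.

28 °C

4.42 × 5.9 = 26.078 → 26 °C (2 s.f., last digit at the 10^0 place).
5.66 × 0.4239 = 2.399274 → 2.40 °C (3 s.f., last digit at the 10^-2 place).
Sum: 28.477274 °C; keep the coarser place, 10^0.
Result: 28 °C.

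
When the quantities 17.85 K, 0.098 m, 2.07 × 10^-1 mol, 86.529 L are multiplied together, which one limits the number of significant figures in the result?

0.098 m

17.85 K → 4 s.f.; 0.098 m → 2 s.f.; 2.07 × 10^-1 mol → 3 s.f.; 86.529 L → 5 s.f.
The fewest is 2 significant figures, from 0.098 m.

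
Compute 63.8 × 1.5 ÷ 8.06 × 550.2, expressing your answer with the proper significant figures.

6.5 × 10^3

63.8 × 1.5 ÷ 8.06 × 550.2 = 6532.77171216…
Multiplication/division keeps the fewest significant figures: 63.8 → 3 s.f., 1.5 → 2 s.f., 8.06 → 3 s.f., 550.2 → 4 s.f.; limit is 2.
Rounded to 2 significant figures: 6.5 × 10^3.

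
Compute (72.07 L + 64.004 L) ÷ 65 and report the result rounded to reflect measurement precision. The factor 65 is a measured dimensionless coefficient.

2.1 L

72.07 L + 64.004 L = 136.074 L; the sum is limited to 2 decimal places (5 s.f.).
Carrying full precision, 136.074 ÷ 65 = 2.09344615385… L; 65 has 2 s.f., so the result keeps min(5, 2) = 2 s.f.
Rounded to 2 significant figures: 2.1 L.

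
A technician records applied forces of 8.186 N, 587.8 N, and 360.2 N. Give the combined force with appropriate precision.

956.2 N

8.186 N + 587.8 N + 360.2 N = 956.186 N.
Addition/subtraction keeps the fewest decimal places: 8.186 → 3 decimal places, 587.8 → 1 decimal place, 360.2 → 1 decimal place; limit is 1.
Rounded to 1 decimal place: 956.2 N.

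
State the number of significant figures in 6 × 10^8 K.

1

6 × 10^8: in scientific notation every digit of the coefficient is significant.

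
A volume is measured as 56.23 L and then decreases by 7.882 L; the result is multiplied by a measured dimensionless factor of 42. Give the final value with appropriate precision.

56.23 L − 7.882 L = 48.348 L; the difference is limited to 2 decimal places (4 s.f.).
Carrying full precision, 48.348 × 42 = 2030.616 L; 42 has 2 s.f., so the result keeps min(4, 2) = 2 s.f.
Rounded to 2 significant figures: 2.0 × 10^3 L.

2.0 × 10^3 L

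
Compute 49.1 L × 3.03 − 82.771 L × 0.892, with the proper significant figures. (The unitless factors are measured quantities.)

75 L

49.1 × 3.03 = 148.773 → 149 L (3 s.f., last digit at the 10^0 place).
82.771 × 0.892 = 73.831732 → 73.8 L (3 s.f., last digit at the 10^-1 place).
Difference: 74.941268 L; keep the coarser place, 10^0.
Result: 75 L.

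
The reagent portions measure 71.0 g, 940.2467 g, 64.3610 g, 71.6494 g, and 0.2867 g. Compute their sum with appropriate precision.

1147.5 g

71.0 g + 940.2467 g + 64.3610 g + 71.6494 g + 0.2867 g = 1147.5438 g.
Addition/subtraction keeps the fewest decimal places: 71.0 → 1 decimal place, 940.2467 → 4 decimal places, 64.3610 → 4 decimal places, 71.6494 → 4 decimal places, 0.2867 → 4 decimal places; limit is 1.
Rounded to 1 decimal place: 1147.5 g.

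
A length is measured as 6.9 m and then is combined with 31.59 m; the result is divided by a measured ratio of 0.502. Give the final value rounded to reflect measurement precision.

76.7 m

6.9 m + 31.59 m = 38.49 m; the sum is limited to 1 decimal place (3 s.f.).
Carrying full precision, 38.49 ÷ 0.502 = 76.6733067729… m; 0.502 has 3 s.f., so the result keeps min(3, 3) = 3 s.f.
Rounded to 3 significant figures: 76.7 m.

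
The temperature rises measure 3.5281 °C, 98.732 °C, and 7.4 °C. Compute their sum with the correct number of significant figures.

3.5281 °C + 98.732 °C + 7.4 °C = 109.6601 °C.
Addition/subtraction keeps the fewest decimal places: 3.5281 → 4 decimal places, 98.732 → 3 decimal places, 7.4 → 1 decimal place; limit is 1.
Rounded to 1 decimal place: 109.7 °C.

109.7 °C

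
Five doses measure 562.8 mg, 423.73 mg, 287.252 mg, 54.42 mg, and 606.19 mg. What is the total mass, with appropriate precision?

1934.4 mg

562.8 mg + 423.73 mg + 287.252 mg + 54.42 mg + 606.19 mg = 1934.392 mg.
Addition/subtraction keeps the fewest decimal places: 562.8 → 1 decimal place, 423.73 → 2 decimal places, 287.252 → 3 decimal places, 54.42 → 2 decimal places, 606.19 → 2 decimal places; limit is 1.
Rounded to 1 decimal place: 1934.4 mg.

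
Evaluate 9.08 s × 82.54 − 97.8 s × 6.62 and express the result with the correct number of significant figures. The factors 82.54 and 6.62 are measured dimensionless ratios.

9.08 × 82.54 = 749.4632 → 749 s (3 s.f., last digit at the 10^0 place).
97.8 × 6.62 = 647.436 → 647 s (3 s.f., last digit at the 10^0 place).
Difference: 102.0272 s; keep the coarser place, 10^0.
Result: 102 s.

102 s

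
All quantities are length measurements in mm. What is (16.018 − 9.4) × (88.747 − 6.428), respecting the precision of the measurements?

5.4 × 10² mm²

16.018 − 9.4 = 6.618, limited to 1 d.p. → 2 s.f.; 88.747 − 6.428 = 82.319, limited to 3 d.p. → 5 s.f.
Carrying full precision, 6.618 × 82.319 = 544.787142; keep min(2, 5) = 2 s.f.
Rounded to 2 significant figures: 5.4 × 10² mm².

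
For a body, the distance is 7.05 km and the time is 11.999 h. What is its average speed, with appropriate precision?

average speed = 7.05 km ÷ 11.999 h = 0.587548962414… km/h.
7.05 has 3 significant figures; 11.999 has 5.
Division/multiplication keeps the fewest: 3 significant figures.
Rounded: 0.588 km/h.

0.588 km/h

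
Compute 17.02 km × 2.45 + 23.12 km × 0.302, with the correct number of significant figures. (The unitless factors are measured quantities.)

17.02 × 2.45 = 41.699 → 41.7 km (3 s.f., last digit at the 10^-1 place).
23.12 × 0.302 = 6.98224 → 6.98 km (3 s.f., last digit at the 10^-2 place).
Sum: 48.68124 km; keep the coarser place, 10^-1.
Result: 48.7 km.

48.7 km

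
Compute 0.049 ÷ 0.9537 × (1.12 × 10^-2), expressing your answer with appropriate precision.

5.8 × 10^-4

0.049 ÷ 0.9537 × (1.12 × 10^-2) = 0.000575443011429…
Multiplication/division keeps the fewest significant figures: 0.049 → 2 s.f., 0.9537 → 4 s.f., 1.12 × 10^-2 → 3 s.f.; limit is 2.
Rounded to 2 significant figures: 5.8 × 10^-4.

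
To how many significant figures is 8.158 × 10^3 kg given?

4

8.158 × 10^3: in scientific notation every digit of the coefficient is significant.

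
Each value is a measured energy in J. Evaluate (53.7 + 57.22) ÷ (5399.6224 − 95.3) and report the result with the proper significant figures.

2.091 × 10⁻²

53.7 + 57.22 = 110.92, limited to 1 d.p. → 4 s.f.; 5399.6224 − 95.3 = 5304.3224, limited to 1 d.p. → 5 s.f.
Carrying full precision, 110.92 ÷ 5304.3224 = 0.0209112477779…; keep min(4, 5) = 4 s.f.
Rounded to 4 significant figures: 2.091 × 10⁻².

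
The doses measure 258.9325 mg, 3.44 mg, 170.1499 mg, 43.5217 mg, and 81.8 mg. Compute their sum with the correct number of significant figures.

258.9325 mg + 3.44 mg + 170.1499 mg + 43.5217 mg + 81.8 mg = 557.8441 mg.
Addition/subtraction keeps the fewest decimal places: 258.9325 → 4 decimal places, 3.44 → 2 decimal places, 170.1499 → 4 decimal places, 43.5217 → 4 decimal places, 81.8 → 1 decimal place; limit is 1.
Rounded to 1 decimal place: 557.8 mg.

557.8 mg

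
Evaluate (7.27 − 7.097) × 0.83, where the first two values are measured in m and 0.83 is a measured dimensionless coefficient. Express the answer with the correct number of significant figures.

7.27 m − 7.097 m = 0.173 m; the difference is limited to 2 decimal places (2 s.f.).
Carrying full precision, 0.173 × 0.83 = 0.14359 m; 0.83 has 2 s.f., so the result keeps min(2, 2) = 2 s.f.
Rounded to 2 significant figures: 0.14 m.

0.14 m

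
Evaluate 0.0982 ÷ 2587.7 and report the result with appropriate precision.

3.79 × 10^-5

0.0982 ÷ 2587.7 = 0.000037948757584…
Multiplication/division keeps the fewest significant figures: 0.0982 → 3 s.f., 2587.7 → 5 s.f.; limit is 3.
Rounded to 3 significant figures: 3.79 × 10^-5.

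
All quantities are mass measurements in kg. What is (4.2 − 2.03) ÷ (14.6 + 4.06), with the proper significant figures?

1.2 × 10^-1

4.2 − 2.03 = 2.17, limited to 1 d.p. → 2 s.f.; 14.6 + 4.06 = 18.66, limited to 1 d.p. → 3 s.f.
Carrying full precision, 2.17 ÷ 18.66 = 0.11629153269…; keep min(2, 3) = 2 s.f.
Rounded to 2 significant figures: 1.2 × 10^-1.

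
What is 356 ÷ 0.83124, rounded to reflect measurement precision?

4.28 × 10^2

356 ÷ 0.83124 = 428.275828882…
Multiplication/division keeps the fewest significant figures: 356 → 3 s.f., 0.83124 → 5 s.f.; limit is 3.
Rounded to 3 significant figures: 4.28 × 10^2.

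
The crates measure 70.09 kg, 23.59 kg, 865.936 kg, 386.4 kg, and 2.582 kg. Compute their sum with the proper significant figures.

1348.6 kg

70.09 kg + 23.59 kg + 865.936 kg + 386.4 kg + 2.582 kg = 1348.598 kg.
Addition/subtraction keeps the fewest decimal places: 70.09 → 2 decimal places, 23.59 → 2 decimal places, 865.936 → 3 decimal places, 386.4 → 1 decimal place, 2.582 → 3 decimal places; limit is 1.
Rounded to 1 decimal place: 1348.6 kg.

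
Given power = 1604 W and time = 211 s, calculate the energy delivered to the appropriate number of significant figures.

energy delivered = 1604 W × 211 s = 338444 J.
1604 has 4 significant figures; 211 has 3.
Division/multiplication keeps the fewest: 3 significant figures.
Rounded: 3.38 × 10⁵ J.

3.38 × 10⁵ J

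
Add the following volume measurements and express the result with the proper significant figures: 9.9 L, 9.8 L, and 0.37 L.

9.9 L + 9.8 L + 0.37 L = 20.07 L.
Addition/subtraction keeps the fewest decimal places: 9.9 → 1 decimal place, 9.8 → 1 decimal place, 0.37 → 2 decimal places; limit is 1.
Rounded to 1 decimal place: 20.1 L.

20.1 L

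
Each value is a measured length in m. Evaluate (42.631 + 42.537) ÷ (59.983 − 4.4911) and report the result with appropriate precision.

42.631 + 42.537 = 85.168, limited to 3 d.p. → 5 s.f.; 59.983 − 4.4911 = 55.4919, limited to 3 d.p. → 5 s.f.
Carrying full precision, 85.168 ÷ 55.4919 = 1.53478255385…; keep min(5, 5) = 5 s.f.
Rounded to 5 significant figures: 1.5348.

1.5348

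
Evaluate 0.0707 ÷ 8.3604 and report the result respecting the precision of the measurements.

0.00846

0.0707 ÷ 8.3604 = 0.00845653318023…
Multiplication/division keeps the fewest significant figures: 0.0707 → 3 s.f., 8.3604 → 5 s.f.; limit is 3.
Rounded to 3 significant figures: 0.00846.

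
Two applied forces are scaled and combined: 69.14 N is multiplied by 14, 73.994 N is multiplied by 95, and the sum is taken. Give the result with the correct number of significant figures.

8.0 × 10^3 N

69.14 × 14 = 967.96 → 9.7 × 10^2 N (2 s.f., last digit at the 10^1 place).
73.994 × 95 = 7029.43 → 7.0 × 10^3 N (2 s.f., last digit at the 10^2 place).
Sum: 7997.39 N; keep the coarser place, 10^2.
Result: 8.0 × 10^3 N.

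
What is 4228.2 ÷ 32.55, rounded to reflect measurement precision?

4228.2 ÷ 32.55 = 129.898617512…
Multiplication/division keeps the fewest significant figures: 4228.2 → 5 s.f., 32.55 → 4 s.f.; limit is 4.
Rounded to 4 significant figures: 129.9.

129.9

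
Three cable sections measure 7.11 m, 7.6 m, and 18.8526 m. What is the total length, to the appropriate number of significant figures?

33.6 m

7.11 m + 7.6 m + 18.8526 m = 33.5626 m.
Addition/subtraction keeps the fewest decimal places: 7.11 → 2 decimal places, 7.6 → 1 decimal place, 18.8526 → 4 decimal places; limit is 1.
Rounded to 1 decimal place: 33.6 m.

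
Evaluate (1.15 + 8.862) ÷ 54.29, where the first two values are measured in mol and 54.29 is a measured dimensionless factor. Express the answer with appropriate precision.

0.1844 mol

1.15 mol + 8.862 mol = 10.012 mol; the sum is limited to 2 decimal places (4 s.f.).
Carrying full precision, 10.012 ÷ 54.29 = 0.184417019709… mol; 54.29 has 4 s.f., so the result keeps min(4, 4) = 4 s.f.
Rounded to 4 significant figures: 0.1844 mol.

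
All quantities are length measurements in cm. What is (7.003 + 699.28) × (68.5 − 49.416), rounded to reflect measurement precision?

7.003 + 699.28 = 706.283, limited to 2 d.p. → 5 s.f.; 68.5 − 49.416 = 19.084, limited to 1 d.p. → 3 s.f.
Carrying full precision, 706.283 × 19.084 = 13478.704772; keep min(5, 3) = 3 s.f.
Rounded to 3 significant figures: 1.35 × 10⁴ cm².

1.35 × 10⁴ cm²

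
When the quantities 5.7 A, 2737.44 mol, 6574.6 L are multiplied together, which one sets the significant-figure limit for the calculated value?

5.7 A

5.7 A → 2 s.f.; 2737.44 mol → 6 s.f.; 6574.6 L → 5 s.f.
The fewest is 2 significant figures, from 5.7 A.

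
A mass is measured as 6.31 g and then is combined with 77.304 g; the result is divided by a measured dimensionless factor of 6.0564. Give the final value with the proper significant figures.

13.81 g

6.31 g + 77.304 g = 83.614 g; the sum is limited to 2 decimal places (4 s.f.).
Carrying full precision, 83.614 ÷ 6.0564 = 13.8058912886… g; 6.0564 has 5 s.f., so the result keeps min(4, 5) = 4 s.f.
Rounded to 4 significant figures: 13.81 g.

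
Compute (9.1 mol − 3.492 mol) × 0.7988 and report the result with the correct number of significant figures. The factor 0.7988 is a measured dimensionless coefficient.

4.5 mol

9.1 mol − 3.492 mol = 5.608 mol; the difference is limited to 1 decimal place (2 s.f.).
Carrying full precision, 5.608 × 0.7988 = 4.4796704 mol; 0.7988 has 4 s.f., so the result keeps min(2, 4) = 2 s.f.
Rounded to 2 significant figures: 4.5 mol.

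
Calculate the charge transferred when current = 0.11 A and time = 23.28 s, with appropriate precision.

2.6 C

charge transferred = 0.11 A × 23.28 s = 2.5608 C.
0.11 has 2 significant figures; 23.28 has 4.
Division/multiplication keeps the fewest: 2 significant figures.
Rounded: 2.6 C.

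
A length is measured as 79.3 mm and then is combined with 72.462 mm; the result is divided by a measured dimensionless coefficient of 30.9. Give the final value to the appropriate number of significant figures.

4.91 mm

79.3 mm + 72.462 mm = 151.762 mm; the sum is limited to 1 decimal place (4 s.f.).
Carrying full precision, 151.762 ÷ 30.9 = 4.91139158576… mm; 30.9 has 3 s.f., so the result keeps min(4, 3) = 3 s.f.
Rounded to 3 significant figures: 4.91 mm.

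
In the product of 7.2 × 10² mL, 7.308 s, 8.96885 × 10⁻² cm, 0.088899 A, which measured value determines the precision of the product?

7.2 × 10² mL → 2 s.f.; 7.308 s → 4 s.f.; 8.96885 × 10⁻² cm → 6 s.f.; 0.088899 A → 5 s.f.
The fewest is 2 significant figures, from 7.2 × 10² mL.

7.2 × 10² mL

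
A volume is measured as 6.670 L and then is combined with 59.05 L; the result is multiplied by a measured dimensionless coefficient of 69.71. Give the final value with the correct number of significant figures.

6.670 L + 59.05 L = 65.720 L; the sum is limited to 2 decimal places (4 s.f.).
Carrying full precision, 65.720 × 69.71 = 4581.3412 L; 69.71 has 4 s.f., so the result keeps min(4, 4) = 4 s.f.
Rounded to 4 significant figures: 4581 L.

4581 L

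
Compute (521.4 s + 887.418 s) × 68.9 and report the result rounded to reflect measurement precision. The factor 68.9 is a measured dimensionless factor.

9.71 × 10⁴ s

521.4 s + 887.418 s = 1408.818 s; the sum is limited to 1 decimal place (5 s.f.).
Carrying full precision, 1408.818 × 68.9 = 97067.5602 s; 68.9 has 3 s.f., so the result keeps min(5, 3) = 3 s.f.
Rounded to 3 significant figures: 9.71 × 10⁴ s.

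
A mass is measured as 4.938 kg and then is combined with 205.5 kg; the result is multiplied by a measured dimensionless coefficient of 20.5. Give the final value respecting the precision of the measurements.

4.938 kg + 205.5 kg = 210.438 kg; the sum is limited to 1 decimal place (4 s.f.).
Carrying full precision, 210.438 × 20.5 = 4313.979 kg; 20.5 has 3 s.f., so the result keeps min(4, 3) = 3 s.f.
Rounded to 3 significant figures: 4.31 × 10^3 kg.

4.31 × 10^3 kg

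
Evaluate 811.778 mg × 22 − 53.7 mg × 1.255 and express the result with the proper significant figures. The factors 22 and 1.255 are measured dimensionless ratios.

811.778 × 22 = 17859.116 → 1.8 × 10⁴ mg (2 s.f., last digit at the 10^3 place).
53.7 × 1.255 = 67.3935 → 67.4 mg (3 s.f., last digit at the 10^-1 place).
Difference: 17791.7225 mg; keep the coarser place, 10^3.
Result: 1.8 × 10⁴ mg.

1.8 × 10⁴ mg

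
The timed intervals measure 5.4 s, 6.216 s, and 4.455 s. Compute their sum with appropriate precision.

5.4 s + 6.216 s + 4.455 s = 16.071 s.
Addition/subtraction keeps the fewest decimal places: 5.4 → 1 decimal place, 6.216 → 3 decimal places, 4.455 → 3 decimal places; limit is 1.
Rounded to 1 decimal place: 16.1 s.

16.1 s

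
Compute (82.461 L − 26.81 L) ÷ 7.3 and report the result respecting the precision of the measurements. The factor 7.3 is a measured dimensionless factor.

82.461 L − 26.81 L = 55.651 L; the difference is limited to 2 decimal places (4 s.f.).
Carrying full precision, 55.651 ÷ 7.3 = 7.62342465753… L; 7.3 has 2 s.f., so the result keeps min(4, 2) = 2 s.f.
Rounded to 2 significant figures: 7.6 L.

7.6 L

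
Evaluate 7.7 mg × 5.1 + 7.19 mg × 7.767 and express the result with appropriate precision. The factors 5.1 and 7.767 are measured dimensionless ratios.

7.7 × 5.1 = 39.27 → 39 mg (2 s.f., last digit at the 10^0 place).
7.19 × 7.767 = 55.84473 → 55.8 mg (3 s.f., last digit at the 10^-1 place).
Sum: 95.11473 mg; keep the coarser place, 10^0.
Result: 95 mg.

95 mg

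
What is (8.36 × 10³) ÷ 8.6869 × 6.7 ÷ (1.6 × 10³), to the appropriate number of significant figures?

4.0

(8.36 × 10³) ÷ 8.6869 × 6.7 ÷ (1.6 × 10³) = 4.02991861308…
Multiplication/division keeps the fewest significant figures: 8.36 × 10³ → 3 s.f., 8.6869 → 5 s.f., 6.7 → 2 s.f., 1.6 × 10³ → 2 s.f.; limit is 2.
Rounded to 2 significant figures: 4.0.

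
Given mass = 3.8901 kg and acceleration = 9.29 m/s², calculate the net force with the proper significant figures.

net force = 3.8901 kg × 9.29 m/s² = 36.139029 N.
3.8901 has 5 significant figures; 9.29 has 3.
Division/multiplication keeps the fewest: 3 significant figures.
Rounded: 36.1 N.

36.1 N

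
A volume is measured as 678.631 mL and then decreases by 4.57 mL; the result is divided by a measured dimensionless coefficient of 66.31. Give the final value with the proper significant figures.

678.631 mL − 4.57 mL = 674.061 mL; the difference is limited to 2 decimal places (5 s.f.).
Carrying full precision, 674.061 ÷ 66.31 = 10.1652993515… mL; 66.31 has 4 s.f., so the result keeps min(5, 4) = 4 s.f.
Rounded to 4 significant figures: 10.17 mL.

10.17 mL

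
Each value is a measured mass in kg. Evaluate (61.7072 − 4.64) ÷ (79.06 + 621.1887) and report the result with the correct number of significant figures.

61.7072 − 4.64 = 57.0672, limited to 2 d.p. → 4 s.f.; 79.06 + 621.1887 = 700.2487, limited to 2 d.p. → 5 s.f.
Carrying full precision, 57.0672 ÷ 700.2487 = 0.0814956172…; keep min(4, 5) = 4 s.f.
Rounded to 4 significant figures: 0.08150.

0.08150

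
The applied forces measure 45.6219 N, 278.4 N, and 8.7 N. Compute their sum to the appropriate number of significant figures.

45.6219 N + 278.4 N + 8.7 N = 332.7219 N.
Addition/subtraction keeps the fewest decimal places: 45.6219 → 4 decimal places, 278.4 → 1 decimal place, 8.7 → 1 decimal place; limit is 1.
Rounded to 1 decimal place: 3.327 × 10^2 N.

3.327 × 10^2 N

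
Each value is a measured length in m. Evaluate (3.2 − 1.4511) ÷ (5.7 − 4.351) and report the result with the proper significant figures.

1.3

3.2 − 1.4511 = 1.7489, limited to 1 d.p. → 2 s.f.; 5.7 − 4.351 = 1.349, limited to 1 d.p. → 2 s.f.
Carrying full precision, 1.7489 ÷ 1.349 = 1.29644180875…; keep min(2, 2) = 2 s.f.
Rounded to 2 significant figures: 1.3.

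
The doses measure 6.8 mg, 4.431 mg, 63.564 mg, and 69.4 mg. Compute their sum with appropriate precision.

6.8 mg + 4.431 mg + 63.564 mg + 69.4 mg = 144.195 mg.
Addition/subtraction keeps the fewest decimal places: 6.8 → 1 decimal place, 4.431 → 3 decimal places, 63.564 → 3 decimal places, 69.4 → 1 decimal place; limit is 1.
Rounded to 1 decimal place: 144.2 mg.

144.2 mg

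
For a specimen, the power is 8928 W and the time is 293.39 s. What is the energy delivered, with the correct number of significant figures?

energy delivered = 8928 W × 293.39 s = 2619385.92 J.
8928 has 4 significant figures; 293.39 has 5.
Division/multiplication keeps the fewest: 4 significant figures.
Rounded: 2.619 × 10^6 J.

2.619 × 10^6 J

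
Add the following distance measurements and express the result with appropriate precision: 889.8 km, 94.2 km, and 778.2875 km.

1762.3 km

889.8 km + 94.2 km + 778.2875 km = 1762.2875 km.
Addition/subtraction keeps the fewest decimal places: 889.8 → 1 decimal place, 94.2 → 1 decimal place, 778.2875 → 4 decimal places; limit is 1.
Rounded to 1 decimal place: 1762.3 km.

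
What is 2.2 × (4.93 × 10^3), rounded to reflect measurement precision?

2.2 × (4.93 × 10^3) = 10846
Multiplication/division keeps the fewest significant figures: 2.2 → 2 s.f., 4.93 × 10^3 → 3 s.f.; limit is 2.
Rounded to 2 significant figures: 1.1 × 10^4.

1.1 × 10^4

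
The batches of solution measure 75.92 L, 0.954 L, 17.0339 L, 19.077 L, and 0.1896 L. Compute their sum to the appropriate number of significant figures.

75.92 L + 0.954 L + 17.0339 L + 19.077 L + 0.1896 L = 113.1745 L.
Addition/subtraction keeps the fewest decimal places: 75.92 → 2 decimal places, 0.954 → 3 decimal places, 17.0339 → 4 decimal places, 19.077 → 3 decimal places, 0.1896 → 4 decimal places; limit is 2.
Rounded to 2 decimal places: 113.17 L.

113.17 L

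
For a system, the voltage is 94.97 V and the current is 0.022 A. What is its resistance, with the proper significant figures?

4.3 × 10³ Ω

resistance = 94.97 V ÷ 0.022 A = 4316.81818182… Ω.
94.97 has 4 significant figures; 0.022 has 2.
Division/multiplication keeps the fewest: 2 significant figures.
Rounded: 4.3 × 10³ Ω.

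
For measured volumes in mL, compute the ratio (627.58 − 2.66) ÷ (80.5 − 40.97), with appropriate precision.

15.8

627.58 − 2.66 = 624.92, limited to 2 d.p. → 5 s.f.; 80.5 − 40.97 = 39.53, limited to 1 d.p. → 3 s.f.
Carrying full precision, 624.92 ÷ 39.53 = 15.8087528459…; keep min(5, 3) = 3 s.f.
Rounded to 3 significant figures: 15.8.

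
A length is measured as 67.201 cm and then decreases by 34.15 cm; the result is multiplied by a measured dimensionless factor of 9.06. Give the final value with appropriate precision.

299 cm

67.201 cm − 34.15 cm = 33.051 cm; the difference is limited to 2 decimal places (4 s.f.).
Carrying full precision, 33.051 × 9.06 = 299.44206 cm; 9.06 has 3 s.f., so the result keeps min(4, 3) = 3 s.f.
Rounded to 3 significant figures: 299 cm.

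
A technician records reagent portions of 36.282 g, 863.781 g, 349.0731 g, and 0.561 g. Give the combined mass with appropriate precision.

1249.697 g

36.282 g + 863.781 g + 349.0731 g + 0.561 g = 1249.6971 g.
Addition/subtraction keeps the fewest decimal places: 36.282 → 3 decimal places, 863.781 → 3 decimal places, 349.0731 → 4 decimal places, 0.561 → 3 decimal places; limit is 3.
Rounded to 3 decimal places: 1249.697 g.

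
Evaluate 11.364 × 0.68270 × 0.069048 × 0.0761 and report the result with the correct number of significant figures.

0.0408

11.364 × 0.68270 × 0.069048 × 0.0761 = 0.0407658862457…
Multiplication/division keeps the fewest significant figures: 11.364 → 5 s.f., 0.68270 → 5 s.f., 0.069048 → 5 s.f., 0.0761 → 3 s.f.; limit is 3.
Rounded to 3 significant figures: 0.0408.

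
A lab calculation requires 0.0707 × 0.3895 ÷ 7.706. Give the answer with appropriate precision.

0.00357

0.0707 × 0.3895 ÷ 7.706 = 0.00357353361017…
Multiplication/division keeps the fewest significant figures: 0.0707 → 3 s.f., 0.3895 → 4 s.f., 7.706 → 4 s.f.; limit is 3.
Rounded to 3 significant figures: 0.00357.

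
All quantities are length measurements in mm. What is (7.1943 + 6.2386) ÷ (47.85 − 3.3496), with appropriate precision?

7.1943 + 6.2386 = 13.4329, limited to 4 d.p. → 6 s.f.; 47.85 − 3.3496 = 44.5004, limited to 2 d.p. → 4 s.f.
Carrying full precision, 13.4329 ÷ 44.5004 = 0.301860207998…; keep min(6, 4) = 4 s.f.
Rounded to 4 significant figures: 0.3019.

0.3019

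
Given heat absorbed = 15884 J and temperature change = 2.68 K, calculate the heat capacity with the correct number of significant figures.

heat capacity = 15884 J ÷ 2.68 K = 5926.86567164… J/K.
15884 has 5 significant figures; 2.68 has 3.
Division/multiplication keeps the fewest: 3 significant figures.
Rounded: 5.93 × 10³ J/K.

5.93 × 10³ J/K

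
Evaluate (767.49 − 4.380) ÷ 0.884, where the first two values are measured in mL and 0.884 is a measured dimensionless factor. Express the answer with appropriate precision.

863 mL

767.49 mL − 4.380 mL = 763.110 mL; the difference is limited to 2 decimal places (5 s.f.).
Carrying full precision, 763.110 ÷ 0.884 = 863.246606335… mL; 0.884 has 3 s.f., so the result keeps min(5, 3) = 3 s.f.
Rounded to 3 significant figures: 863 mL.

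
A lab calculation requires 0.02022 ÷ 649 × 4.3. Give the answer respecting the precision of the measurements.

0.02022 ÷ 649 × 4.3 = 0.000133969183359…
Multiplication/division keeps the fewest significant figures: 0.02022 → 4 s.f., 649 → 3 s.f., 4.3 → 2 s.f.; limit is 2.
Rounded to 2 significant figures: 1.3 × 10⁻⁴.

1.3 × 10⁻⁴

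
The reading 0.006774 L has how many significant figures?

4

0.006774: leading zeros are not significant.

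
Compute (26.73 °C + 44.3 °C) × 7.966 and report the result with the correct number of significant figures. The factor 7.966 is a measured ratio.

26.73 °C + 44.3 °C = 71.03 °C; the sum is limited to 1 decimal place (3 s.f.).
Carrying full precision, 71.03 × 7.966 = 565.82498 °C; 7.966 has 4 s.f., so the result keeps min(3, 4) = 3 s.f.
Rounded to 3 significant figures: 5.66 × 10² °C.

5.66 × 10² °C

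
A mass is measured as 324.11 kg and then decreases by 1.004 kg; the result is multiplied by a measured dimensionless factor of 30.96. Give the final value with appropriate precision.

324.11 kg − 1.004 kg = 323.106 kg; the difference is limited to 2 decimal places (5 s.f.).
Carrying full precision, 323.106 × 30.96 = 10003.36176 kg; 30.96 has 4 s.f., so the result keeps min(5, 4) = 4 s.f.
Rounded to 4 significant figures: 1.000 × 10⁴ kg.

1.000 × 10⁴ kg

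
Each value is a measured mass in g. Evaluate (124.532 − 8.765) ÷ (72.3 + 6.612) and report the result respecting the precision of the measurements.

124.532 − 8.765 = 115.767, limited to 3 d.p. → 6 s.f.; 72.3 + 6.612 = 78.912, limited to 1 d.p. → 3 s.f.
Carrying full precision, 115.767 ÷ 78.912 = 1.46703923358…; keep min(6, 3) = 3 s.f.
Rounded to 3 significant figures: 1.47.

1.47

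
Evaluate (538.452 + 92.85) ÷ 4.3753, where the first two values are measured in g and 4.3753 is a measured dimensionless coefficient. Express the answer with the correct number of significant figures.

144.29 g

538.452 g + 92.85 g = 631.302 g; the sum is limited to 2 decimal places (5 s.f.).
Carrying full precision, 631.302 ÷ 4.3753 = 144.287705986… g; 4.3753 has 5 s.f., so the result keeps min(5, 5) = 5 s.f.
Rounded to 5 significant figures: 144.29 g.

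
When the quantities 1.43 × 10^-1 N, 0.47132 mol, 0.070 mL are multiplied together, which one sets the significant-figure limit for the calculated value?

1.43 × 10^-1 N → 3 s.f.; 0.47132 mol → 5 s.f.; 0.070 mL → 2 s.f.
The fewest is 2 significant figures, from 0.070 mL.

0.070 mL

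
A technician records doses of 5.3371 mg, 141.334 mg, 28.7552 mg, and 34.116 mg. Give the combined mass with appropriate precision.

5.3371 mg + 141.334 mg + 28.7552 mg + 34.116 mg = 209.5423 mg.
Addition/subtraction keeps the fewest decimal places: 5.3371 → 4 decimal places, 141.334 → 3 decimal places, 28.7552 → 4 decimal places, 34.116 → 3 decimal places; limit is 3.
Rounded to 3 decimal places: 209.542 mg.

209.542 mg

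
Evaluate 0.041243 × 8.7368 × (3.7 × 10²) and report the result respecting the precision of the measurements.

0.041243 × 8.7368 × (3.7 × 10²) = 133.322781688
Multiplication/division keeps the fewest significant figures: 0.041243 → 5 s.f., 8.7368 → 5 s.f., 3.7 × 10² → 2 s.f.; limit is 2.
Rounded to 2 significant figures: 1.3 × 10².

1.3 × 10²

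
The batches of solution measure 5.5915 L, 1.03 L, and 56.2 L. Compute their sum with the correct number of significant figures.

62.8 L

5.5915 L + 1.03 L + 56.2 L = 62.8215 L.
Addition/subtraction keeps the fewest decimal places: 5.5915 → 4 decimal places, 1.03 → 2 decimal places, 56.2 → 1 decimal place; limit is 1.
Rounded to 1 decimal place: 62.8 L.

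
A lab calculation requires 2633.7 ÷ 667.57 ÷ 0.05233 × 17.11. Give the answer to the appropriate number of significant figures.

2633.7 ÷ 667.57 ÷ 0.05233 × 17.11 = 1289.93779261…
Multiplication/division keeps the fewest significant figures: 2633.7 → 5 s.f., 667.57 → 5 s.f., 0.05233 → 4 s.f., 17.11 → 4 s.f.; limit is 4.
Rounded to 4 significant figures: 1290.

1290.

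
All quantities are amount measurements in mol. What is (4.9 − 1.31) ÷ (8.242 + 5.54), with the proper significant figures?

4.9 − 1.31 = 3.59, limited to 1 d.p. → 2 s.f.; 8.242 + 5.54 = 13.782, limited to 2 d.p. → 4 s.f.
Carrying full precision, 3.59 ÷ 13.782 = 0.260484690176…; keep min(2, 4) = 2 s.f.
Rounded to 2 significant figures: 0.26.

0.26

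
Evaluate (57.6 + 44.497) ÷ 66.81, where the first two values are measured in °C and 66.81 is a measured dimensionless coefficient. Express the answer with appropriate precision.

1.528 °C

57.6 °C + 44.497 °C = 102.097 °C; the sum is limited to 1 decimal place (4 s.f.).
Carrying full precision, 102.097 ÷ 66.81 = 1.52816943571… °C; 66.81 has 4 s.f., so the result keeps min(4, 4) = 4 s.f.
Rounded to 4 significant figures: 1.528 °C.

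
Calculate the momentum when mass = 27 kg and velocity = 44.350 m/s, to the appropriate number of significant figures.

momentum = 27 kg × 44.350 m/s = 1197.45 kg·m/s.
27 has 2 significant figures; 44.350 has 5.
Division/multiplication keeps the fewest: 2 significant figures.
Rounded: 1.2 × 10^3 kg·m/s.

1.2 × 10^3 kg·m/s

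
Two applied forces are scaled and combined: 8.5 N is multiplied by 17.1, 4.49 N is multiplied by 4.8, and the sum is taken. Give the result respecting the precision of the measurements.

1.7 × 10^2 N

8.5 × 17.1 = 145.35 → 1.5 × 10^2 N (2 s.f., last digit at the 10^1 place).
4.49 × 4.8 = 21.552 → 22 N (2 s.f., last digit at the 10^0 place).
Sum: 166.902 N; keep the coarser place, 10^1.
Result: 1.7 × 10^2 N.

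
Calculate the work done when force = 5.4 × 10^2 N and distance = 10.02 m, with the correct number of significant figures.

5.4 × 10^3 J

work done = 5.4 × 10^2 N × 10.02 m = 5410.8 J.
5.4 × 10^2 has 2 significant figures; 10.02 has 4.
Division/multiplication keeps the fewest: 2 significant figures.
Rounded: 5.4 × 10^3 J.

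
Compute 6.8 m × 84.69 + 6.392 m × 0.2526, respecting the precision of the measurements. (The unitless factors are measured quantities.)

5.8 × 10² m

6.8 × 84.69 = 575.892 → 5.8 × 10² m (2 s.f., last digit at the 10^1 place).
6.392 × 0.2526 = 1.6146192 → 1.615 m (4 s.f., last digit at the 10^-3 place).
Sum: 577.5066192 m; keep the coarser place, 10^1.
Result: 5.8 × 10² m.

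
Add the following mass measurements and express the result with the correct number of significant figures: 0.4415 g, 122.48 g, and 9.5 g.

0.4415 g + 122.48 g + 9.5 g = 132.4215 g.
Addition/subtraction keeps the fewest decimal places: 0.4415 → 4 decimal places, 122.48 → 2 decimal places, 9.5 → 1 decimal place; limit is 1.
Rounded to 1 decimal place: 132.4 g.

132.4 g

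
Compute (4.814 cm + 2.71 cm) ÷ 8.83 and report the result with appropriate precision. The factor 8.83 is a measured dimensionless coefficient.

4.814 cm + 2.71 cm = 7.524 cm; the sum is limited to 2 decimal places (3 s.f.).
Carrying full precision, 7.524 ÷ 8.83 = 0.852095130238… cm; 8.83 has 3 s.f., so the result keeps min(3, 3) = 3 s.f.
Rounded to 3 significant figures: 8.52 × 10^-1 cm.

8.52 × 10^-1 cm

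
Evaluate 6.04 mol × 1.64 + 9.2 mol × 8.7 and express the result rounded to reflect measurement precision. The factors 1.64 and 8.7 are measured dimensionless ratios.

6.04 × 1.64 = 9.9056 → 9.91 mol (3 s.f., last digit at the 10^-2 place).
9.2 × 8.7 = 80.04 → 80. mol (2 s.f., last digit at the 10^0 place).
Sum: 89.9456 mol; keep the coarser place, 10^0.
Result: 9.0 × 10¹ mol.

9.0 × 10¹ mol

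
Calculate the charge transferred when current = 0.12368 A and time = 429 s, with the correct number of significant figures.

charge transferred = 0.12368 A × 429 s = 53.05872 C.
0.12368 has 5 significant figures; 429 has 3.
Division/multiplication keeps the fewest: 3 significant figures.
Rounded: 53.1 C.

53.1 C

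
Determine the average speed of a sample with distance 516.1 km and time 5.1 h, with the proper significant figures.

average speed = 516.1 km ÷ 5.1 h = 101.196078431… km/h.
516.1 has 4 significant figures; 5.1 has 2.
Division/multiplication keeps the fewest: 2 significant figures.
Rounded: 1.0 × 10^2 km/h.

1.0 × 10^2 km/h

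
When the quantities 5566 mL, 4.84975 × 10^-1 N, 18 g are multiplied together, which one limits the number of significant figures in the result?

5566 mL → 4 s.f.; 4.84975 × 10^-1 N → 6 s.f.; 18 g → 2 s.f.
The fewest is 2 significant figures, from 18 g.

18 g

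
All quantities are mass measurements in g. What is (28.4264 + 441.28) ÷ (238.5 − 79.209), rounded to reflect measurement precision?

28.4264 + 441.28 = 469.7064, limited to 2 d.p. → 5 s.f.; 238.5 − 79.209 = 159.291, limited to 1 d.p. → 4 s.f.
Carrying full precision, 469.7064 ÷ 159.291 = 2.94873156676…; keep min(5, 4) = 4 s.f.
Rounded to 4 significant figures: 2.949.

2.949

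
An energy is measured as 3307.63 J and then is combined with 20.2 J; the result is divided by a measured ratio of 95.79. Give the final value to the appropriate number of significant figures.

3307.63 J + 20.2 J = 3327.83 J; the sum is limited to 1 decimal place (5 s.f.).
Carrying full precision, 3327.83 ÷ 95.79 = 34.7408915336… J; 95.79 has 4 s.f., so the result keeps min(5, 4) = 4 s.f.
Rounded to 4 significant figures: 34.74 J.

34.74 J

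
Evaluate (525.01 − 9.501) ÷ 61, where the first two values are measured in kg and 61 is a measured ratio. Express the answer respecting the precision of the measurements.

525.01 kg − 9.501 kg = 515.509 kg; the difference is limited to 2 decimal places (5 s.f.).
Carrying full precision, 515.509 ÷ 61 = 8.45096721311… kg; 61 has 2 s.f., so the result keeps min(5, 2) = 2 s.f.
Rounded to 2 significant figures: 8.5 kg.

8.5 kg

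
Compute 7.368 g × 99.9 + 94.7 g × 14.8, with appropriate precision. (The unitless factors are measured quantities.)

7.368 × 99.9 = 736.0632 → 736 g (3 s.f., last digit at the 10^0 place).
94.7 × 14.8 = 1401.56 → 1.40 × 10^3 g (3 s.f., last digit at the 10^1 place).
Sum: 2137.6232 g; keep the coarser place, 10^1.
Result: 2.14 × 10^3 g.

2.14 × 10^3 g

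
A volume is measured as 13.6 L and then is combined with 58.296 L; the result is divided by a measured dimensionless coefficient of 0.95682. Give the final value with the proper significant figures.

13.6 L + 58.296 L = 71.896 L; the sum is limited to 1 decimal place (3 s.f.).
Carrying full precision, 71.896 ÷ 0.95682 = 75.1405698041… L; 0.95682 has 5 s.f., so the result keeps min(3, 5) = 3 s.f.
Rounded to 3 significant figures: 75.1 L.

75.1 L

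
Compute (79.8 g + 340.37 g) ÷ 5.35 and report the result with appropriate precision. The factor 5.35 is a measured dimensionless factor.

78.5 g

79.8 g + 340.37 g = 420.17 g; the sum is limited to 1 decimal place (4 s.f.).
Carrying full precision, 420.17 ÷ 5.35 = 78.5364485981… g; 5.35 has 3 s.f., so the result keeps min(4, 3) = 3 s.f.
Rounded to 3 significant figures: 78.5 g.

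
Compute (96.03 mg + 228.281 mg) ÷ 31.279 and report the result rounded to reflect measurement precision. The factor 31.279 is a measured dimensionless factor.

10.368 mg

96.03 mg + 228.281 mg = 324.311 mg; the sum is limited to 2 decimal places (5 s.f.).
Carrying full precision, 324.311 ÷ 31.279 = 10.3683301896… mg; 31.279 has 5 s.f., so the result keeps min(5, 5) = 5 s.f.
Rounded to 5 significant figures: 10.368 mg.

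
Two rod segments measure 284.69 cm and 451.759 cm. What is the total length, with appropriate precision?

736.45 cm

284.69 cm + 451.759 cm = 736.449 cm.
Addition/subtraction keeps the fewest decimal places: 284.69 → 2 decimal places, 451.759 → 3 decimal places; limit is 2.
Rounded to 2 decimal places: 736.45 cm.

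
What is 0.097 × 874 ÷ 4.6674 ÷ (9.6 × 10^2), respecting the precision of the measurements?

0.019

0.097 × 874 ÷ 4.6674 ÷ (9.6 × 10^2) = 0.0189206874634…
Multiplication/division keeps the fewest significant figures: 0.097 → 2 s.f., 874 → 3 s.f., 4.6674 → 5 s.f., 9.6 × 10^2 → 2 s.f.; limit is 2.
Rounded to 2 significant figures: 0.019.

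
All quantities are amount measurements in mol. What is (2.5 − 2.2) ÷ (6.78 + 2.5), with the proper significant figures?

2.5 − 2.2 = 0.3, limited to 1 d.p. → 1 s.f.; 6.78 + 2.5 = 9.28, limited to 1 d.p. → 2 s.f.
Carrying full precision, 0.3 ÷ 9.28 = 0.0323275862069…; keep min(1, 2) = 1 s.f.
Rounded to 1 significant figure: 0.03.

0.03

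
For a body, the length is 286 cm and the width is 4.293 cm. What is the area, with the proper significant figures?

area = 286 cm × 4.293 cm = 1227.798 cm².
286 has 3 significant figures; 4.293 has 4.
Division/multiplication keeps the fewest: 3 significant figures.
Rounded: 1.23 × 10³ cm².

1.23 × 10³ cm²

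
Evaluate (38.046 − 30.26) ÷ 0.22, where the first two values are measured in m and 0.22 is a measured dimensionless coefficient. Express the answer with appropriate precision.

35 m

38.046 m − 30.26 m = 7.786 m; the difference is limited to 2 decimal places (3 s.f.).
Carrying full precision, 7.786 ÷ 0.22 = 35.3909090909… m; 0.22 has 2 s.f., so the result keeps min(3, 2) = 2 s.f.
Rounded to 2 significant figures: 35 m.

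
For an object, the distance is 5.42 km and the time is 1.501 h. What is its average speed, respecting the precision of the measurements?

3.61 km/h

average speed = 5.42 km ÷ 1.501 h = 3.6109260493… km/h.
5.42 has 3 significant figures; 1.501 has 4.
Division/multiplication keeps the fewest: 3 significant figures.
Rounded: 3.61 km/h.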